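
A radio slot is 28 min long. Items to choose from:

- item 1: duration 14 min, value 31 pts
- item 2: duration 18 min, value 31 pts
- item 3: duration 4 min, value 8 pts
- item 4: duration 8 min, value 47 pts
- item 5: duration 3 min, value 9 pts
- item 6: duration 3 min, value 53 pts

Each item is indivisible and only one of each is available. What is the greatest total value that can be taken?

This is a 0/1 knapsack; check combinations near the capacity.
- item 1+item 4+item 5+item 6: duration 14+8+3+3=28, value 31+47+9+53=140
- item 1+item 4+item 6: duration 14+8+3=25, value 31+47+53=131
- item 3+item 4+item 5+item 6: duration 4+8+3+3=18, value 8+47+9+53=117
Best: 140 pts.

140 pts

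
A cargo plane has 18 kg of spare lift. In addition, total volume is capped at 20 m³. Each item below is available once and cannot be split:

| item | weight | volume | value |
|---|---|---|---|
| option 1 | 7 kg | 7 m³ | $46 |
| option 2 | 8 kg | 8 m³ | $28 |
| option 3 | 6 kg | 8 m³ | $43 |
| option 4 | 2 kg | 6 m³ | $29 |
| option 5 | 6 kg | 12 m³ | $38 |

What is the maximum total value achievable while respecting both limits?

Feasible sets respecting both limits:
- option 1+option 3: weight 13, volume 15, value 89
- option 1+option 5: weight 13, volume 19, value 84
- option 3+option 5: weight 12, volume 20, value 81
- option 1+option 4: weight 9, volume 13, value 75
Best: $89.

$89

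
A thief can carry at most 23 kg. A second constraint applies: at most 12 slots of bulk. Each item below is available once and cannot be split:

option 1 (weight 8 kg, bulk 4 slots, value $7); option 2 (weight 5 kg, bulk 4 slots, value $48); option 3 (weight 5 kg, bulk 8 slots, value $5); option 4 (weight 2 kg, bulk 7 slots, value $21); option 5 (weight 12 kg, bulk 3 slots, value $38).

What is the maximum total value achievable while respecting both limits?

Feasible sets respecting both limits:
- option 2+option 5: weight 17, bulk 7, value 86
- option 2+option 4: weight 7, bulk 11, value 69
- option 4+option 5: weight 14, bulk 10, value 59
- option 1+option 2: weight 13, bulk 8, value 55
Best: $86.

$86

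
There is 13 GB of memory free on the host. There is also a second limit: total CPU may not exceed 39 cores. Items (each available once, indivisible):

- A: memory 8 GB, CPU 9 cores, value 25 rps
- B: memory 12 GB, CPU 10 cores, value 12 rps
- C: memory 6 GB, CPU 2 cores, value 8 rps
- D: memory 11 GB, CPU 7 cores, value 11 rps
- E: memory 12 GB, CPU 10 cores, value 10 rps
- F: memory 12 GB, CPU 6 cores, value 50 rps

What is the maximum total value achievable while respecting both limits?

Feasible sets respecting both limits:
- F: memory 12, CPU 6, value 50
- A: memory 8, CPU 9, value 25
- B: memory 12, CPU 10, value 12
Best: 50 rps.

50 rps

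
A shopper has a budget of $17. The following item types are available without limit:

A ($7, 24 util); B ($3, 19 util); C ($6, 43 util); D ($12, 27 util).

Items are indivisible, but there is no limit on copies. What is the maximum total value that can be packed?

105 util

Best value-per-unit is C at 43/6; filling with it alone gives 2×43 = 86.
Optimal mix: 1×B + 2×C → cost 15, value 105.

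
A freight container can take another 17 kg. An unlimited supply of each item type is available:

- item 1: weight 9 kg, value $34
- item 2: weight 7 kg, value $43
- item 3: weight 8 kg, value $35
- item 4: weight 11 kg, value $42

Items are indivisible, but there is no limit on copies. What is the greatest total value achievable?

Best value-per-unit is item 2 at 43/7, and filling with it alone uses weight 2×7=14. No mix of the others beats 2×43 = 86.

$86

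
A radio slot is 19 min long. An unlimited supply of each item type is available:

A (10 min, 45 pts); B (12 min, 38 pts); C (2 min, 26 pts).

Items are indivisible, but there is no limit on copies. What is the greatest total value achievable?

Best value-per-unit is C at 26/2, and filling with it alone uses duration 9×2=18. No mix of the others beats 9×26 = 234.

234 pts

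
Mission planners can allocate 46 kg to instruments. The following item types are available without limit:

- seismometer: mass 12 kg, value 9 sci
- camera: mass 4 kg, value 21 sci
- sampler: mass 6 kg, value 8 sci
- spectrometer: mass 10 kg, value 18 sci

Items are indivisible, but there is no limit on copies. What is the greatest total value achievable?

231 sci

Best value-per-unit is camera at 21/4, and filling with it alone uses mass 11×4=44. No mix of the others beats 11×21 = 231.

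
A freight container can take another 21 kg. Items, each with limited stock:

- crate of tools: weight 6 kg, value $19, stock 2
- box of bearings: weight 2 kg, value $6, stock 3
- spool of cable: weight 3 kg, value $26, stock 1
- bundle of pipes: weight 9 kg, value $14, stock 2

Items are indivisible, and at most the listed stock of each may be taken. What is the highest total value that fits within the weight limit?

Best selections within weight 21 and stock limits:
- 2×crate of tools + 3×box of bearings + 1×spool of cable: weight 21, value 82
- 2×crate of tools + 2×box of bearings + 1×spool of cable: weight 19, value 76
- 2×crate of tools + 1×box of bearings + 1×spool of cable: weight 17, value 70
Best: $82.

$82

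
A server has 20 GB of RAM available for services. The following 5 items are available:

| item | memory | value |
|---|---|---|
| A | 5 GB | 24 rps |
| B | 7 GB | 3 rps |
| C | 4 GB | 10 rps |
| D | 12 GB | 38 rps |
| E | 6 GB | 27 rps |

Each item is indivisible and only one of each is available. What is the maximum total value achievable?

This is a 0/1 knapsack; check combinations near the capacity.
- D+E: memory 12+6=18, value 38+27=65
- A+D: memory 5+12=17, value 24+38=62
- A+C+E: memory 5+4+6=15, value 24+10+27=61
- A+B+E: memory 5+7+6=18, value 24+3+27=54
- A+E: memory 5+6=11, value 24+27=51
Best: 65 rps.

65 rps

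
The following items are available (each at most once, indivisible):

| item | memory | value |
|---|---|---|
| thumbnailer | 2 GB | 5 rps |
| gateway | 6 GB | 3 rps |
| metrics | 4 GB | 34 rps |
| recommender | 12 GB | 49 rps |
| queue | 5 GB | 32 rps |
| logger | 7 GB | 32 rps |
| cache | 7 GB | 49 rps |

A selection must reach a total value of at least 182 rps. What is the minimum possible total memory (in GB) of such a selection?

35

Subsets with value ≥ 182, sorted by total memory:
- metrics+recommender+queue+logger+cache: memory 35, value 196
- thumbnailer+metrics+recommender+queue+logger+cache: memory 37, value 201
- gateway+metrics+recommender+queue+logger+cache: memory 41, value 199
- thumbnailer+gateway+metrics+recommender+queue+logger+cache: memory 43, value 204
Minimum memory: 35 GB.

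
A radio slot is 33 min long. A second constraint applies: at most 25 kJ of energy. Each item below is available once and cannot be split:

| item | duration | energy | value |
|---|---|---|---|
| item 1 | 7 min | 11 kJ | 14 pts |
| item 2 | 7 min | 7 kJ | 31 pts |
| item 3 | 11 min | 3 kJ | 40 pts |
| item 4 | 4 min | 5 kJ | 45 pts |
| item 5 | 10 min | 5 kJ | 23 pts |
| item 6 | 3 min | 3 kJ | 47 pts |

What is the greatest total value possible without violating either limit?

Feasible sets respecting both limits:
- item 2+item 3+item 4+item 6: duration 25, energy 18, value 163
- item 3+item 4+item 5+item 6: duration 28, energy 16, value 155
- item 1+item 3+item 4+item 6: duration 25, energy 22, value 146
Best: 163 pts.

163 pts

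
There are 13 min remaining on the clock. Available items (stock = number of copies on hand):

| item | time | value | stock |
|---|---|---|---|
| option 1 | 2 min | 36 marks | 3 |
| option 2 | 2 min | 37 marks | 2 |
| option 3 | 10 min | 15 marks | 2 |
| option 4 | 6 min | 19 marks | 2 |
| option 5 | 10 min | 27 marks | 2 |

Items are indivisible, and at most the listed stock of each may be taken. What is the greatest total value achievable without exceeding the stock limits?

Best selections within time 13 and stock limits:
- 3×option 1 + 2×option 2: time 10, value 182
- 2×option 1 + 2×option 2: time 8, value 146
Best: 182 marks.

182 marks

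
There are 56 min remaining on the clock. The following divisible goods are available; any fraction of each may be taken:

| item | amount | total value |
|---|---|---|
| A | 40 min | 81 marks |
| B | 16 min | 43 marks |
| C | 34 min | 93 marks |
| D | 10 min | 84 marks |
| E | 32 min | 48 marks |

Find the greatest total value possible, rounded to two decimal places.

Take in order of value per unit:
- D (84/10 per unit): all 10 → value 84, running total 84.00
- C (93/34 per unit): all 34 → value 93, running total 177.00
- B (43/16 per unit): 12 of 16 → value 12×43/16 = 32.2500, running total 209.25
Total 209.25.

209.25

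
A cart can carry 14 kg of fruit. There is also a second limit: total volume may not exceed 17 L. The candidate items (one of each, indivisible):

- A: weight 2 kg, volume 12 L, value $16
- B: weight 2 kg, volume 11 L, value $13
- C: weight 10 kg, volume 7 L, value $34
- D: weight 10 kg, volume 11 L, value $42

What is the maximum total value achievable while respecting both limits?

$42

Feasible sets respecting both limits:
- D: weight 10, volume 11, value 42
- C: weight 10, volume 7, value 34
- A: weight 2, volume 12, value 16
- B: weight 2, volume 11, value 13
Best: $42.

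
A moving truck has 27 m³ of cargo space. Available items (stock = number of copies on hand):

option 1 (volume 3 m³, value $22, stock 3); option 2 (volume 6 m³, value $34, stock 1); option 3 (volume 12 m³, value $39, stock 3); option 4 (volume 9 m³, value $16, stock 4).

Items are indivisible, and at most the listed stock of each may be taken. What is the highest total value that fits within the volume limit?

$139

Best selections within volume 27 and stock limits:
- 3×option 1 + 1×option 2 + 1×option 3: volume 27, value 139
- 2×option 1 + 1×option 2 + 1×option 3: volume 24, value 117
Best: $139.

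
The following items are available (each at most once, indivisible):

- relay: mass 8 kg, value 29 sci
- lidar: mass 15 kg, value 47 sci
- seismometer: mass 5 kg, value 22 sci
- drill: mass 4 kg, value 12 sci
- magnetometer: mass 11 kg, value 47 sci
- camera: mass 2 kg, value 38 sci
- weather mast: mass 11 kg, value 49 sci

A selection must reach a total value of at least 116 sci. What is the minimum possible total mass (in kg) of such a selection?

21

Subsets with value ≥ 116, sorted by total mass:
- relay+camera+weather mast: mass 21, value 116
- seismometer+drill+camera+weather mast: mass 22, value 121
- seismometer+drill+magnetometer+camera: mass 22, value 119
- magnetometer+camera+weather mast: mass 24, value 134
Minimum mass: 21 kg.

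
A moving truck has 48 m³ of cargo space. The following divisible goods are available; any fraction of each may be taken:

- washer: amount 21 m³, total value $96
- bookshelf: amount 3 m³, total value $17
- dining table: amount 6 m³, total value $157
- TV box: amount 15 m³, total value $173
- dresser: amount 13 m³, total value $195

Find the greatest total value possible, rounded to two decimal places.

592.29

Take in order of value per unit:
- dining table (157/6 per unit): all 6 → value 157, running total 157.00
- dresser (195/13 per unit): all 13 → value 195, running total 352.00
- TV box (173/15 per unit): all 15 → value 173, running total 525.00
- bookshelf (17/3 per unit): all 3 → value 17, running total 542.00
- washer (96/21 per unit): 11 of 21 → value 11×96/21 = 50.2857, running total 592.29
Total 592.29.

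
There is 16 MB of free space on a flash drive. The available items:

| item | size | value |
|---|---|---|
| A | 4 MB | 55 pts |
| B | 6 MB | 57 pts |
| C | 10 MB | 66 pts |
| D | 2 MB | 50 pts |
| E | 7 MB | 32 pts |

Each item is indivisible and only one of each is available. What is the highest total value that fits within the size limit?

Check high-value combinations within 16 MB:
- A+C+D: size 4+10+2=16, value 55+66+50=171
- A+B+D: size 4+6+2=12, value 55+57+50=162
- B+D+E: size 6+2+7=15, value 57+50+32=139
- A+D+E: size 4+2+7=13, value 55+50+32=137
Best: 171 pts.

171 pts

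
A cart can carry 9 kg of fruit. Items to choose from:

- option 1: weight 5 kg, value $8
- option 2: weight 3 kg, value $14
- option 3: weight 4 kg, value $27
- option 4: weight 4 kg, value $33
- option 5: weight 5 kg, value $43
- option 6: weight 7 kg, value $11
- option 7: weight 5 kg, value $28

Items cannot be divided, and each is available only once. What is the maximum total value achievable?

$76

This is a 0/1 knapsack; check combinations near the capacity.
- option 4+option 5: weight 4+5=9, value 33+43=76
- option 3+option 5: weight 4+5=9, value 27+43=70
- option 4+option 7: weight 4+5=9, value 33+28=61
- option 3+option 4: weight 4+4=8, value 27+33=60
Best: $76.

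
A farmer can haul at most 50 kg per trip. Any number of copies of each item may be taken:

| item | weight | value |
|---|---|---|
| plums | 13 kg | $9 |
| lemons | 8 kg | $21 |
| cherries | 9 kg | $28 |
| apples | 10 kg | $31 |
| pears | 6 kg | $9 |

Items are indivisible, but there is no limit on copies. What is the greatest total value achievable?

$155

Best value-per-unit is cherries at 28/9; filling with it alone gives 5×28 = 140.
Optimal mix: 5×apples → weight 50, value 155.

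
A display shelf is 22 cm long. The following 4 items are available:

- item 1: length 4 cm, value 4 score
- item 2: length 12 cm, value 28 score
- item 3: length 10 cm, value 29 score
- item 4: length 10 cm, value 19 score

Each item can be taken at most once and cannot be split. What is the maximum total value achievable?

57 score

This is a 0/1 knapsack; check combinations near the capacity.
- item 2+item 3: length 12+10=22, value 28+29=57
- item 3+item 4: length 10+10=20, value 29+19=48
- item 2+item 4: length 12+10=22, value 28+19=47
- item 1+item 3: length 4+10=14, value 4+29=33
- item 1+item 2: length 4+12=16, value 4+28=32
Best: 57 score.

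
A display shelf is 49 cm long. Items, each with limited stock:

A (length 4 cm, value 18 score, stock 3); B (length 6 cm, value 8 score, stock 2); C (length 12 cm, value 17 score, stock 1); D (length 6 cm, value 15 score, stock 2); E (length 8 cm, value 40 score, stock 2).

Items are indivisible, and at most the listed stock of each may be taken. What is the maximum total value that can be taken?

172 score

Top feasible selections:
- 3×A + 1×B + 2×D + 2×E: length 46, value 172
- 3×A + 1×C + 1×D + 2×E: length 46, value 166
- 3×A + 2×B + 1×D + 2×E: length 46, value 165
- 3×A + 2×D + 2×E: length 40, value 164
Best: 172 score.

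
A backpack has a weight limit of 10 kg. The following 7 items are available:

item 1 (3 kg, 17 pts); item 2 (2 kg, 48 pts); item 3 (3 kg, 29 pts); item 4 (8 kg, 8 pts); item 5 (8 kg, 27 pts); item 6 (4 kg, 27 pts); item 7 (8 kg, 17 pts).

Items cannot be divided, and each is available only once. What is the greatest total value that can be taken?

This is a 0/1 knapsack; check combinations near the capacity.
- item 2+item 3+item 6: weight 2+3+4=9, value 48+29+27=104
- item 1+item 2+item 3: weight 3+2+3=8, value 17+48+29=94
- item 1+item 2+item 6: weight 3+2+4=9, value 17+48+27=92
- item 2+item 3: weight 2+3=5, value 48+29=77
Best: 104 pts.

104 pts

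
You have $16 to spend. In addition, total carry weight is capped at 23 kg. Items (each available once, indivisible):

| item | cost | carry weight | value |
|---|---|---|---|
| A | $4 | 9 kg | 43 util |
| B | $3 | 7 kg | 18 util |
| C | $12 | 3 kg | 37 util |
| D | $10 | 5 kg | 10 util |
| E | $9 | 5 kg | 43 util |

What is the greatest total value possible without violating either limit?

104 util

Feasible sets respecting both limits:
- A+B+E: cost 16, carry weight 21, value 104
- A+E: cost 13, carry weight 14, value 86
- A+C: cost 16, carry weight 12, value 80
- A+B: cost 7, carry weight 16, value 61
Best: 104 util.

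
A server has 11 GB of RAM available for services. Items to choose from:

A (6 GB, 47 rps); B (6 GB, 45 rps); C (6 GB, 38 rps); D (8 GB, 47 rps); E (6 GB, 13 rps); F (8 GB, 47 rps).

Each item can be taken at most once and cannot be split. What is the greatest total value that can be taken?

47 rps

Check high-value combinations within 11 GB:
- A: memory 6, value 47
- D: memory 8, value 47
- F: memory 8, value 47
- B: memory 6, value 45
Best: 47 rps.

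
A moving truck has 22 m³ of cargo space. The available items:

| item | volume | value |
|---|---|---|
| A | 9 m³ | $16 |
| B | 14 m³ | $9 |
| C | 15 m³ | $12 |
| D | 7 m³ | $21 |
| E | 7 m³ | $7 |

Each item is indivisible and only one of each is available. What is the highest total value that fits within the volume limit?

Check high-value combinations within 22 m³:
- A+D: volume 9+7=16, value 16+21=37
- C+D: volume 15+7=22, value 12+21=33
- B+D: volume 14+7=21, value 9+21=30
- D+E: volume 7+7=14, value 21+7=28
Best: $37.

$37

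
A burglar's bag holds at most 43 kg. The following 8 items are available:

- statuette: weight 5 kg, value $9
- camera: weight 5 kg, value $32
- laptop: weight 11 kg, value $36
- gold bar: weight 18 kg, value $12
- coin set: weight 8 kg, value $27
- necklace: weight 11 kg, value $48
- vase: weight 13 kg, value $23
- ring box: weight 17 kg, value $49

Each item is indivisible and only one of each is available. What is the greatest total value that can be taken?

Check high-value combinations within 43 kg:
- camera+coin set+necklace+ring box: weight 5+8+11+17=41, value 32+27+48+49=156
- statuette+camera+laptop+coin set+necklace: weight 5+5+11+8+11=40, value 9+32+36+27+48=152
- camera+laptop+coin set+ring box: weight 5+11+8+17=41, value 32+36+27+49=144
- camera+laptop+coin set+necklace: weight 5+11+8+11=35, value 32+36+27+48=143
- camera+laptop+necklace+vase: weight 5+11+11+13=40, value 32+36+48+23=139
Best: $156.

$156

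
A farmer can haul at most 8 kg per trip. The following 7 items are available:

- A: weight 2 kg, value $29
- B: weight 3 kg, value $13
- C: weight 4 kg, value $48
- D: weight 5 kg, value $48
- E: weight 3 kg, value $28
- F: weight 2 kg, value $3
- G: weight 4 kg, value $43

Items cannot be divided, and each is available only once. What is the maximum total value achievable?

Check high-value combinations within 8 kg:
- C+G: weight 4+4=8, value 48+43=91
- A+C+F: weight 2+4+2=8, value 29+48+3=80
- A+C: weight 2+4=6, value 29+48=77
- A+D: weight 2+5=7, value 29+48=77
Best: $91.

$91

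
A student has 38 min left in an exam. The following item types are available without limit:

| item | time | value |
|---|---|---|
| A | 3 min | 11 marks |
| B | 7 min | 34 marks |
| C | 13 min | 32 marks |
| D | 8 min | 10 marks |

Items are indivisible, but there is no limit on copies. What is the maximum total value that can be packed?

Best value-per-unit is B at 34/7; filling with it alone gives 5×34 = 170.
Optimal mix: 1×A + 5×B → time 38, value 181.

181 marks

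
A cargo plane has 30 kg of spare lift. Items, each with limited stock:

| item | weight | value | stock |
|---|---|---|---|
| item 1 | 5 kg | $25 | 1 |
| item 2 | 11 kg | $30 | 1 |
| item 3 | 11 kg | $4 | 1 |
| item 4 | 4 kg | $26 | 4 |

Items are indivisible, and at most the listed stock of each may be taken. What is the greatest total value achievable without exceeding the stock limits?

Top feasible selections:
- 1×item 2 + 4×item 4: weight 27, value 134
- 1×item 1 + 1×item 2 + 3×item 4: weight 28, value 133
Best: $134.

$134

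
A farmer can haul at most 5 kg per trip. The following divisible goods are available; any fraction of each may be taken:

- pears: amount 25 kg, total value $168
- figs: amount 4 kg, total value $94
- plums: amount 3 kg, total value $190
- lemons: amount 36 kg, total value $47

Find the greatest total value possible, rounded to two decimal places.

Take in order of value per unit:
- plums (190/3 per unit): all 3 → value 190, running total 190.00
- figs (94/4 per unit): 2 of 4 → value 2×94/4 = 47.0000, running total 237.00
Total 237.00.

237.00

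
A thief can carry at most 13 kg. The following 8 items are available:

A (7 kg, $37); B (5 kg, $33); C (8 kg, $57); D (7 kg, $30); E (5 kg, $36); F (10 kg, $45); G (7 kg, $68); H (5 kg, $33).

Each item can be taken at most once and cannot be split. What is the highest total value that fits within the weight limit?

Check high-value combinations within 13 kg:
- E+G: weight 5+7=12, value 36+68=104
- B+G: weight 5+7=12, value 33+68=101
- G+H: weight 7+5=12, value 68+33=101
- C+E: weight 8+5=13, value 57+36=93
Best: $104.

$104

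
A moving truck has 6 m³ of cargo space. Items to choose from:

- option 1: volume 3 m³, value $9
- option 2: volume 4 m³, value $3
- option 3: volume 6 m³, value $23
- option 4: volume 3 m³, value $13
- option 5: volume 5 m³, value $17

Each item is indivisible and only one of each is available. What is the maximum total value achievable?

$23

Check high-value combinations within 6 m³:
- option 3: volume 6, value 23
- option 1+option 4: volume 3+3=6, value 9+13=22
- option 5: volume 5, value 17
- option 4: volume 3, value 13
Best: $23.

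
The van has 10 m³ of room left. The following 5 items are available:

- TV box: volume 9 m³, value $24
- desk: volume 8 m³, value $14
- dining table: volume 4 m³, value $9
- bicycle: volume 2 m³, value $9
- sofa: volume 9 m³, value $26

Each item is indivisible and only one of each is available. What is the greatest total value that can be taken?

$26

This is a 0/1 knapsack; check combinations near the capacity.
- sofa: volume 9, value 26
- TV box: volume 9, value 24
- desk+bicycle: volume 8+2=10, value 14+9=23
Best: $26.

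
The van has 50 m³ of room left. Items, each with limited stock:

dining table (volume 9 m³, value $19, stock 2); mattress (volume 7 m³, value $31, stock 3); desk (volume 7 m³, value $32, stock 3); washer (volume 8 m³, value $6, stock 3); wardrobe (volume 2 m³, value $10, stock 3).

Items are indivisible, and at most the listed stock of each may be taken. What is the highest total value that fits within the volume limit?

Top feasible selections:
- 3×mattress + 3×desk + 3×wardrobe: volume 48, value 219
- 3×mattress + 3×desk + 2×wardrobe: volume 46, value 209
Best: $219.

$219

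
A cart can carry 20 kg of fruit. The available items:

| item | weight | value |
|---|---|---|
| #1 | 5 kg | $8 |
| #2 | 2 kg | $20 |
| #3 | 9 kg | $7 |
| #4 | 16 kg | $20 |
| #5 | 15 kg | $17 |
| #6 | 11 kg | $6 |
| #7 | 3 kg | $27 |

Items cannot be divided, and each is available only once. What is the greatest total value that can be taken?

Check high-value combinations within 20 kg:
- #2+#5+#7: weight 2+15+3=20, value 20+17+27=64
- #1+#2+#3+#7: weight 5+2+9+3=19, value 8+20+7+27=62
- #1+#2+#7: weight 5+2+3=10, value 8+20+27=55
Best: $64.

$64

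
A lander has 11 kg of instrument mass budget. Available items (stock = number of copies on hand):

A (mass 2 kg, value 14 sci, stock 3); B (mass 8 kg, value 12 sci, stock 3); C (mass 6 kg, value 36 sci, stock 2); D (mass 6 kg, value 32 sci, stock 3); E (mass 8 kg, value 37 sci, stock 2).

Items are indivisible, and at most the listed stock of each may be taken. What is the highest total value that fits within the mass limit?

64 sci

Best selections within mass 11 and stock limits:
- 2×A + 1×C: mass 10, value 64
- 2×A + 1×D: mass 10, value 60
- 1×A + 1×E: mass 10, value 51
Best: 64 sci.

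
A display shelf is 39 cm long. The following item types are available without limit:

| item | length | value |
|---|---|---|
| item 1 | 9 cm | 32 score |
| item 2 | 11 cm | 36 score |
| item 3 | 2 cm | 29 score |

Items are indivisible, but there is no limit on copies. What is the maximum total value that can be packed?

Best value-per-unit is item 3 at 29/2, and filling with it alone uses length 19×2=38. No mix of the others beats 19×29 = 551.

551 score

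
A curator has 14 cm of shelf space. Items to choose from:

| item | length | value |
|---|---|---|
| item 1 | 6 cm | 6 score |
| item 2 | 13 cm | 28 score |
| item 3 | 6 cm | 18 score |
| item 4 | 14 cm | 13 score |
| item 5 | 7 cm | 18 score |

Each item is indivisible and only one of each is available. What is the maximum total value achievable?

This is a 0/1 knapsack; check combinations near the capacity.
- item 3+item 5: length 6+7=13, value 18+18=36
- item 2: length 13, value 28
- item 1+item 3: length 6+6=12, value 6+18=24
- item 1+item 5: length 6+7=13, value 6+18=24
- item 3: length 6, value 18
Best: 36 score.

36 score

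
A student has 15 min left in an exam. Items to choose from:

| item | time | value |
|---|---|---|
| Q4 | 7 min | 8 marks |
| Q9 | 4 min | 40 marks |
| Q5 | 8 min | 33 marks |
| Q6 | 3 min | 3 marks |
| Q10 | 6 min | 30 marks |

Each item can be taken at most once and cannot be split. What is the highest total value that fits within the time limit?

Check high-value combinations within 15 min:
- Q9+Q5+Q6: time 4+8+3=15, value 40+33+3=76
- Q9+Q5: time 4+8=12, value 40+33=73
- Q9+Q6+Q10: time 4+3+6=13, value 40+3+30=73
- Q9+Q10: time 4+6=10, value 40+30=70
Best: 76 marks.

76 marks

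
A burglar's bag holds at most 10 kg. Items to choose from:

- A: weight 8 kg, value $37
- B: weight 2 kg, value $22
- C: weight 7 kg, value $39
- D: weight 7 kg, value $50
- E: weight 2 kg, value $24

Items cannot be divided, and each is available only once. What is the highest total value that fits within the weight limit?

Check high-value combinations within 10 kg:
- D+E: weight 7+2=9, value 50+24=74
- B+D: weight 2+7=9, value 22+50=72
- C+E: weight 7+2=9, value 39+24=63
Best: $74.

$74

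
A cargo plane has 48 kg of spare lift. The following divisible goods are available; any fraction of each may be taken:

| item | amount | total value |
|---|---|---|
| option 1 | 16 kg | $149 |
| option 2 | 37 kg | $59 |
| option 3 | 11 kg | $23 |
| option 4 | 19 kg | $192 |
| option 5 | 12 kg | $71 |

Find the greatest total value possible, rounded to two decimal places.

414.09

Take in order of value per unit:
- option 4 (192/19 per unit): all 19 → value 192, running total 192.00
- option 1 (149/16 per unit): all 16 → value 149, running total 341.00
- option 5 (71/12 per unit): all 12 → value 71, running total 412.00
- option 3 (23/11 per unit): 1 of 11 → value 1×23/11 = 2.0909, running total 414.09
Total 414.09.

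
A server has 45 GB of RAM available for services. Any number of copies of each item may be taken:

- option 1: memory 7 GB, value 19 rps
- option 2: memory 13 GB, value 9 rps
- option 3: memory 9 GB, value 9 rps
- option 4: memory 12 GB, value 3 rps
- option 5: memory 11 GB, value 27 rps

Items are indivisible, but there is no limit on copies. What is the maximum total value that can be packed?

Best value-per-unit is option 1 at 19/7, and filling with it alone uses memory 6×7=42. No mix of the others beats 6×19 = 114.

114 rps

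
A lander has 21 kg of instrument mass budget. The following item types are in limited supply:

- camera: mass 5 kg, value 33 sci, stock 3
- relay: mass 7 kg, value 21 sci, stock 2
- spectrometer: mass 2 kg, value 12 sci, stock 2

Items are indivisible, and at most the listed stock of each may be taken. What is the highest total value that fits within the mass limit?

123 sci

Top feasible selections:
- 3×camera + 2×spectrometer: mass 19, value 123
- 3×camera + 1×spectrometer: mass 17, value 111
- 2×camera + 1×relay + 2×spectrometer: mass 21, value 111
Best: 123 sci.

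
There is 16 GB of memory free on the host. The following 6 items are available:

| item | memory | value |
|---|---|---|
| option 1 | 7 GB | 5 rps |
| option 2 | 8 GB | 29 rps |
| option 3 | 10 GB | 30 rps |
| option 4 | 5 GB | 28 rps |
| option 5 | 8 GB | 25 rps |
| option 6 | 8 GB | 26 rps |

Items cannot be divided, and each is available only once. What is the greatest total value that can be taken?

Check high-value combinations within 16 GB:
- option 3+option 4: memory 10+5=15, value 30+28=58
- option 2+option 4: memory 8+5=13, value 29+28=57
- option 2+option 6: memory 8+8=16, value 29+26=55
Best: 58 rps.

58 rps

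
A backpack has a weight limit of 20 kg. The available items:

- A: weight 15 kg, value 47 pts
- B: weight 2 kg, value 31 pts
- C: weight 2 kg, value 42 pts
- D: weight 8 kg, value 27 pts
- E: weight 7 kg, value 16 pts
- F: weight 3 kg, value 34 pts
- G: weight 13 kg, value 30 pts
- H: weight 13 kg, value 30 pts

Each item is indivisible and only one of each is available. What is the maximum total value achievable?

137 pts

This is a 0/1 knapsack; check combinations near the capacity.
- B+C+F+G: weight 2+2+3+13=20, value 31+42+34+30=137
- B+C+F+H: weight 2+2+3+13=20, value 31+42+34+30=137
- B+C+D+F: weight 2+2+8+3=15, value 31+42+27+34=134
Best: 137 pts.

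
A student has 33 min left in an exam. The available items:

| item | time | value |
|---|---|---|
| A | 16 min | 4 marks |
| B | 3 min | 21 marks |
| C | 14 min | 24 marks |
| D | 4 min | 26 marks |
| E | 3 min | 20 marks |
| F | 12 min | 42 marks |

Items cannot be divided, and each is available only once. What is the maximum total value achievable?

113 marks

This is a 0/1 knapsack; check combinations near the capacity.
- B+C+D+F: time 3+14+4+12=33, value 21+24+26+42=113
- C+D+E+F: time 14+4+3+12=33, value 24+26+20+42=112
- B+D+E+F: time 3+4+3+12=22, value 21+26+20+42=109
- B+C+E+F: time 3+14+3+12=32, value 21+24+20+42=107
- C+D+F: time 14+4+12=30, value 24+26+42=92
Best: 113 marks.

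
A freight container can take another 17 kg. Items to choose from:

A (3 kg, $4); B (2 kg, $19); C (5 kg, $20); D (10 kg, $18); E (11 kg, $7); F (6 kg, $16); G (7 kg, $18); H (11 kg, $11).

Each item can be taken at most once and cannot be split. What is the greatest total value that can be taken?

$61

Check high-value combinations within 17 kg:
- A+B+C+G: weight 3+2+5+7=17, value 4+19+20+18=61
- A+B+C+F: weight 3+2+5+6=16, value 4+19+20+16=59
- B+C+G: weight 2+5+7=14, value 19+20+18=57
Best: $61.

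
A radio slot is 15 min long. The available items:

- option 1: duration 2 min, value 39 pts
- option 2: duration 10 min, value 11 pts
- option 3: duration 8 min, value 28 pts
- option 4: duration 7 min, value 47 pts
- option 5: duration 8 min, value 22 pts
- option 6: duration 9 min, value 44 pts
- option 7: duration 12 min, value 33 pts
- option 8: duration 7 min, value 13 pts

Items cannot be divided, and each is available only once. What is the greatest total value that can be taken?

Check high-value combinations within 15 min:
- option 1+option 4: duration 2+7=9, value 39+47=86
- option 1+option 6: duration 2+9=11, value 39+44=83
- option 3+option 4: duration 8+7=15, value 28+47=75
- option 1+option 7: duration 2+12=14, value 39+33=72
- option 4+option 5: duration 7+8=15, value 47+22=69
Best: 86 pts.

86 pts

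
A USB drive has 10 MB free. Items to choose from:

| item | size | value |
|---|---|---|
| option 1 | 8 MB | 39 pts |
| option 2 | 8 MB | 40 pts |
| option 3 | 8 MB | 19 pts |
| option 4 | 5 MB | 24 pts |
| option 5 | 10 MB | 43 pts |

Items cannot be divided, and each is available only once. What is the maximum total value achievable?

This is a 0/1 knapsack; check combinations near the capacity.
- option 5: size 10, value 43
- option 2: size 8, value 40
- option 1: size 8, value 39
- option 4: size 5, value 24
- option 3: size 8, value 19
Best: 43 pts.

43 pts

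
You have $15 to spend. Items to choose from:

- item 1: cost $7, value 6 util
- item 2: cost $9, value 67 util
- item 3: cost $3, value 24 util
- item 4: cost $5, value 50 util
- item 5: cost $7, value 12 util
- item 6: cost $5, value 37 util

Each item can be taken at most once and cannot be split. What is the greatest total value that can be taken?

Check high-value combinations within $15:
- item 2+item 4: cost 9+5=14, value 67+50=117
- item 3+item 4+item 6: cost 3+5+5=13, value 24+50+37=111
- item 2+item 6: cost 9+5=14, value 67+37=104
Best: 117 util.

117 util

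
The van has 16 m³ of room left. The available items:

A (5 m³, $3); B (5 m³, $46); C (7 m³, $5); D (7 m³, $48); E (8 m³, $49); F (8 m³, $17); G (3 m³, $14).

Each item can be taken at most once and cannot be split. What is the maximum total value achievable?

$109

Check high-value combinations within 16 m³:
- B+E+G: volume 5+8+3=16, value 46+49+14=109
- B+D+G: volume 5+7+3=15, value 46+48+14=108
- D+E: volume 7+8=15, value 48+49=97
- B+E: volume 5+8=13, value 46+49=95
Best: $109.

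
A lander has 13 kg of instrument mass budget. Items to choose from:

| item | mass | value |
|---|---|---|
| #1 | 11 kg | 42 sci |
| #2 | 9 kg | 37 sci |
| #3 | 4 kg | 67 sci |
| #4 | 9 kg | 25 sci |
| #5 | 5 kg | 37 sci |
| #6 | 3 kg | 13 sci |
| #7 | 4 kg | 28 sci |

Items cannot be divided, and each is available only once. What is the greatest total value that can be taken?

Check high-value combinations within 13 kg:
- #3+#5+#7: mass 4+5+4=13, value 67+37+28=132
- #3+#5+#6: mass 4+5+3=12, value 67+37+13=117
- #3+#6+#7: mass 4+3+4=11, value 67+13+28=108
Best: 132 sci.

132 sci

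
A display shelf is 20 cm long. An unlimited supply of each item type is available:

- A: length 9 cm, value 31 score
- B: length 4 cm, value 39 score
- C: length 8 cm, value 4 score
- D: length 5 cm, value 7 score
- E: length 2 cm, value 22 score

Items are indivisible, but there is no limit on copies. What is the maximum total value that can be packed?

220 score

Best value-per-unit is E at 22/2, and filling with it alone uses length 10×2=20. No mix of the others beats 10×22 = 220.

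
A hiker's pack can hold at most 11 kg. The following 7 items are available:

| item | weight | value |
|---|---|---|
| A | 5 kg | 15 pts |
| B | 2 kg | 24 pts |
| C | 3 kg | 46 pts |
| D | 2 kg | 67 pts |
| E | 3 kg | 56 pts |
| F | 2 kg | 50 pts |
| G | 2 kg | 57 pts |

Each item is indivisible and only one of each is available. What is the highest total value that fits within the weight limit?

This is a 0/1 knapsack; check combinations near the capacity.
- B+D+E+F+G: weight 2+2+3+2+2=11, value 24+67+56+50+57=254
- B+C+D+F+G: weight 2+3+2+2+2=11, value 24+46+67+50+57=244
- D+E+F+G: weight 2+3+2+2=9, value 67+56+50+57=230
- C+D+E+G: weight 3+2+3+2=10, value 46+67+56+57=226
- C+D+F+G: weight 3+2+2+2=9, value 46+67+50+57=220
Best: 254 pts.

254 pts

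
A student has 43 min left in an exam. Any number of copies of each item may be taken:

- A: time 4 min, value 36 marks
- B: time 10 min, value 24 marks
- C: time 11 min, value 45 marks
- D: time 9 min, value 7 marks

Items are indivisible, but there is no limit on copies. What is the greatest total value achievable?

Best value-per-unit is A at 36/4, and filling with it alone uses time 10×4=40. No mix of the others beats 10×36 = 360.

360 marks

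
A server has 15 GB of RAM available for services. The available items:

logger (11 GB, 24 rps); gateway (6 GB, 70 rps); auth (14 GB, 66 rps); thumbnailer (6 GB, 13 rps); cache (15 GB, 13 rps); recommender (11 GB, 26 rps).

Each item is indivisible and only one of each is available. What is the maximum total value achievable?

83 rps

Check high-value combinations within 15 GB:
- gateway+thumbnailer: memory 6+6=12, value 70+13=83
- gateway: memory 6, value 70
- auth: memory 14, value 66
Best: 83 rps.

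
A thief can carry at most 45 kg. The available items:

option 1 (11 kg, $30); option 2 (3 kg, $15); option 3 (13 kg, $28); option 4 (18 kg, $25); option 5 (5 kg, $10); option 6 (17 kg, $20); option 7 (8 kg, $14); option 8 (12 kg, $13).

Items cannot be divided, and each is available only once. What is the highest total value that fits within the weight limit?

$98

Check high-value combinations within 45 kg:
- option 1+option 2+option 3+option 4: weight 11+3+13+18=45, value 30+15+28+25=98
- option 1+option 2+option 3+option 5+option 7: weight 11+3+13+5+8=40, value 30+15+28+10+14=97
- option 1+option 2+option 3+option 5+option 8: weight 11+3+13+5+12=44, value 30+15+28+10+13=96
- option 1+option 2+option 4+option 5+option 7: weight 11+3+18+5+8=45, value 30+15+25+10+14=94
- option 1+option 2+option 3+option 6: weight 11+3+13+17=44, value 30+15+28+20=93
Best: $98.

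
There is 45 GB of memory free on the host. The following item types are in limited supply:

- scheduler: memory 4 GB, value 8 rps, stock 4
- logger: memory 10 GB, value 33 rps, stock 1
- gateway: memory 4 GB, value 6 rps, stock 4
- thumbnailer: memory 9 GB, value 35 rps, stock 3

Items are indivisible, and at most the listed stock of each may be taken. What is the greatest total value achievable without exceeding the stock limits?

154 rps

Best selections within memory 45 and stock limits:
- 2×scheduler + 1×logger + 3×thumbnailer: memory 45, value 154
- 1×scheduler + 1×logger + 1×gateway + 3×thumbnailer: memory 45, value 152
- 1×logger + 2×gateway + 3×thumbnailer: memory 45, value 150
- 1×scheduler + 1×logger + 3×thumbnailer: memory 41, value 146
Best: 154 rps.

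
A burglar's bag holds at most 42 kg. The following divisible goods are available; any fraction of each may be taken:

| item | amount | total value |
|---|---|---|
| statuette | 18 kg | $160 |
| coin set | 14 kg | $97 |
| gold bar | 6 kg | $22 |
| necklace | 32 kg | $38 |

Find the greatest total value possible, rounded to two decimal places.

Take in order of value per unit:
- statuette (160/18 per unit): all 18 → value 160, running total 160.00
- coin set (97/14 per unit): all 14 → value 97, running total 257.00
- gold bar (22/6 per unit): all 6 → value 22, running total 279.00
- necklace (38/32 per unit): 4 of 32 → value 4×38/32 = 4.7500, running total 283.75
Total 283.75.

283.75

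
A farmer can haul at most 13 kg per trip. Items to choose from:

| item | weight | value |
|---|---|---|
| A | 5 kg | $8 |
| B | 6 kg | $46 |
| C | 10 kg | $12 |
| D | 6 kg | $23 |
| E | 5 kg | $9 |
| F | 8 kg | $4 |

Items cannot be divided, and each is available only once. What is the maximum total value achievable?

$69

Check high-value combinations within 13 kg:
- B+D: weight 6+6=12, value 46+23=69
- B+E: weight 6+5=11, value 46+9=55
- A+B: weight 5+6=11, value 8+46=54
- B: weight 6, value 46
- D+E: weight 6+5=11, value 23+9=32
Best: $69.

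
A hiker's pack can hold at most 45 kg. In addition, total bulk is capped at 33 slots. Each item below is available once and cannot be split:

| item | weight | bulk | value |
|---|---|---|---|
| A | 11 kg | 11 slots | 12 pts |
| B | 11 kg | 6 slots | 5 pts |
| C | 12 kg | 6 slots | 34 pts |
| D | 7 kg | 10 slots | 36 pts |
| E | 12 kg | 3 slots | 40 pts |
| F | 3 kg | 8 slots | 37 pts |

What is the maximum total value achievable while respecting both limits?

Feasible sets respecting both limits:
- B+C+D+E+F: weight 45, bulk 33, value 152
- C+D+E+F: weight 34, bulk 27, value 147
- A+D+E+F: weight 33, bulk 32, value 125
- A+C+E+F: weight 38, bulk 28, value 123
Best: 152 pts.

152 pts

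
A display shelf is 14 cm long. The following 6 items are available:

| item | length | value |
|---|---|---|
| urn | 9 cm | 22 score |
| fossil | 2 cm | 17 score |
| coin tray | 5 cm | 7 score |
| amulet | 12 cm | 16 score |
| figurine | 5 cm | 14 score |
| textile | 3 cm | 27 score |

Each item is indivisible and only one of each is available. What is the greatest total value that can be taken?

66 score

Check high-value combinations within 14 cm:
- urn+fossil+textile: length 9+2+3=14, value 22+17+27=66
- fossil+figurine+textile: length 2+5+3=10, value 17+14+27=58
- fossil+coin tray+textile: length 2+5+3=10, value 17+7+27=51
Best: 66 score.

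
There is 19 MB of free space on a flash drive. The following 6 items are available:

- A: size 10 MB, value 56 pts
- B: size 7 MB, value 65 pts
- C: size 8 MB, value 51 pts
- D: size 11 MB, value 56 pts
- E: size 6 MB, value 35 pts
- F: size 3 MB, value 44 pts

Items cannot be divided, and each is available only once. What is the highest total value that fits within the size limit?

This is a 0/1 knapsack; check combinations near the capacity.
- B+C+F: size 7+8+3=18, value 65+51+44=160
- B+E+F: size 7+6+3=16, value 65+35+44=144
- A+E+F: size 10+6+3=19, value 56+35+44=135
Best: 160 pts.

160 pts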